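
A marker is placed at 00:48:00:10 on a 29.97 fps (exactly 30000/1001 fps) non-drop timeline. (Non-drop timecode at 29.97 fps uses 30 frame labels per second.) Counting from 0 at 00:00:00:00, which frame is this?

86410

Total seconds to the label: (0 × 3600 + 48 × 60 + 0) = 2880.
Frame index = 2880 × 30 + 10 = 86410.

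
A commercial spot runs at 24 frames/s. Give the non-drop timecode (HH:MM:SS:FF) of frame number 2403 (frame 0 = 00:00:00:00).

00:01:40:03

2403 ÷ 24 = 100 full seconds, remainder 3 frames.
100 s = 0 h 1 min 40 s.
Timecode: 00:01:40:03.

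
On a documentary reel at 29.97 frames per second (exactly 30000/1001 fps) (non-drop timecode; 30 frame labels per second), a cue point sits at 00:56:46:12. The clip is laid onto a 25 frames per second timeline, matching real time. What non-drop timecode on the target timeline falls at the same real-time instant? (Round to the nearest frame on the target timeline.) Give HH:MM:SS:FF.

00:56:49:20

Source frame index: (0×3600 + 56×60 + 46) × 30 + 12 = 102192.
Real time: 102192 / (30000/1001) = 2131129/625 s.
Target frame: (2131129/625) × (25) = 2131129/25 ≈ 85245.160 → 85245.
At 25 labels/s: frame 85245 → 00:56:49:20.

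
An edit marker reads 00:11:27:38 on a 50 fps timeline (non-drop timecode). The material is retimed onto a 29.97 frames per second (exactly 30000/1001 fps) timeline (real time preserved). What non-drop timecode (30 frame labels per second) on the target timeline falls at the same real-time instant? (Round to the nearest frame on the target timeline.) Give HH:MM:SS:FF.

00:11:27:02

Source frame index: (0×3600 + 11×60 + 27) × 50 + 38 = 34388.
Real time: 34388 / (50) = 17194/25 s.
Target frame: (17194/25) × (30000/1001) = 20632800/1001 ≈ 20612.188 → 20612.
At 30 labels/s: frame 20612 → 00:11:27:02.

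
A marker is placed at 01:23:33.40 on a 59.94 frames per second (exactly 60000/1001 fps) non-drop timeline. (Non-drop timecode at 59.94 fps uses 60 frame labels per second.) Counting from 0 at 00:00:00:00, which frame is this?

300820

Total seconds to the label: (1 × 3600 + 23 × 60 + 33) = 5013.
Frame index = 5013 × 60 + 40 = 300820.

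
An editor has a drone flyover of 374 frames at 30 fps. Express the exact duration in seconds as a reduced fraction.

Running time = 374 ÷ (30) = 374 × 1/30 = 187/15 s.

187/15 seconds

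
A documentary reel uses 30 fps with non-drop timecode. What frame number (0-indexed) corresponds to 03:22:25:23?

frame 364373

Total seconds to the label: (3 × 3600 + 22 × 60 + 25) = 12145.
Frame index = 12145 × 30 + 23 = 364373.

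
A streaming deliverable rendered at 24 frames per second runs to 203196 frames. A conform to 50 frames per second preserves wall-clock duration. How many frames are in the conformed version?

423325 frames

Target frames = source frames × (target rate / source rate) = 203196 × (50)/(24) = 203196 × 25/12 = 423325.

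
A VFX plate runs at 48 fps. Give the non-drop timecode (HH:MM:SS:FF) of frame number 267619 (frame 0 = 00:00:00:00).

267619 ÷ 48 = 5575 full seconds, remainder 19 frames.
5575 s = 1 h 32 min 55 s.
Timecode: 01:32:55:19.

01:32:55:19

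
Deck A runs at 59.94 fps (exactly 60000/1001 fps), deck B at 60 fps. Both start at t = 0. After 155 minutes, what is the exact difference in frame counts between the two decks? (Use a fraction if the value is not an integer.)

155 min = 9300 s.
A emits 60000/1001 × 9300 = 558000000/1001 frames; B emits 60 × 9300 = 558000.
Difference = 558000/1001 frames (≈ 557.4426); B is ahead of A.

558000/1001 frames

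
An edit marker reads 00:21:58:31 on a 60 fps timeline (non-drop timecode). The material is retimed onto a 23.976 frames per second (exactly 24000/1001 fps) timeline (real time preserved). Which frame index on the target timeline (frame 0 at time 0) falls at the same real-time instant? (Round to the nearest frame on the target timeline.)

Source frame index: (0×3600 + 21×60 + 58) × 60 + 31 = 79111.
Real time: 79111 / (60) = 79111/60 s.
Target frame: (79111/60) × (24000/1001) = 31644400/1001 ≈ 31612.787 → 31613.

frame 31613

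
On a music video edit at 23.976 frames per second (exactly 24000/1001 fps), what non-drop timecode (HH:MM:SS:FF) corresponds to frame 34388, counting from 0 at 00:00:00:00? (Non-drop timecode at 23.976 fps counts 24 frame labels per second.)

34388 ÷ 24 = 1432 full seconds, remainder 20 frames.
1432 s = 0 h 23 min 52 s.
Timecode: 00:23:52:20.

00:23:52:20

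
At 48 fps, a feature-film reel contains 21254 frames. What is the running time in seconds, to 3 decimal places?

442.792 seconds

Running time = 21254 × 1/48 = 10627/24 s ≈ 442.792 s.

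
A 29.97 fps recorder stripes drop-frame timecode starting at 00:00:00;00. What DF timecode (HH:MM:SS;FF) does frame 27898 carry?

Each 10-minute DF block holds 10 × 60 × 30 − 9 × 2 = 17982 frames. 27898 ÷ 17982 → 1 full block, remainder 9916.
Within the partial block the first minute is 1800 frames and each further minute 1798, so 5 further minute boundaries passed. Total skipped labels = 18 × 1 + 2 × 5 = 28.
Non-drop label index = 27898 + 28 = 27926; at 30 labels/s that is 00:15:30:26, i.e. DF 00:15:30;26.

00:15:30;26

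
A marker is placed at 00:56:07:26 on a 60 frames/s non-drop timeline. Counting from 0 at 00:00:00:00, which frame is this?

frame 202046

Total seconds to the label: (0 × 3600 + 56 × 60 + 7) = 3367.
Frame index = 3367 × 60 + 26 = 202046.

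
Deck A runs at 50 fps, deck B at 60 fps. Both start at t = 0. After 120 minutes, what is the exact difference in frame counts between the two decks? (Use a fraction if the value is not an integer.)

120 min = 7200 s.
A emits 50 × 7200 = 360000 frames; B emits 60 × 7200 = 432000.
Difference = 72000 frames; B is ahead of A.

72000 frames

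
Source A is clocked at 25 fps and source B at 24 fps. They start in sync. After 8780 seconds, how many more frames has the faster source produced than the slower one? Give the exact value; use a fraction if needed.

8780 frames

A emits 25 × 8780 = 219500 frames; B emits 24 × 8780 = 210720.
Difference = 8780 frames; B is behind A.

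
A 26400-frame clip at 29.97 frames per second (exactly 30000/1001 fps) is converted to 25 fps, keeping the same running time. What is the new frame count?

22022 frames

Target frames = source frames × (target rate / source rate) = 26400 × (25)/(30000/1001) = 26400 × 1001/1200 = 22022.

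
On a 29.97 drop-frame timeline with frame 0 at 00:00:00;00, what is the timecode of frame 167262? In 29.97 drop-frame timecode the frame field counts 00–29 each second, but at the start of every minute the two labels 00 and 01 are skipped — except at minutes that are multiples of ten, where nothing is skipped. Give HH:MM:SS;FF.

Ten DF minutes hold 17982 frames, so frame 167262 lies in block 9 (frames 161838–179819) with 5424 frames into that block.
The block's first minute is 1800 frames and the rest 1798 each; 5424 frames reaches minute 3, so 9 × 18 + 3 × 2 = 168 labels have been skipped so far.
Adding those back, label number 167262 + 168 = 167430 at 30 labels/s is 5581 s + 0 f = 1 h 33 min 1 s frame 0, i.e. 01:33:01;00.

01:33:01;00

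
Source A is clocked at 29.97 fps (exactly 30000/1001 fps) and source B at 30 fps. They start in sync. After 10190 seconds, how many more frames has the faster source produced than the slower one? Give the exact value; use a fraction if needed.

A emits 30000/1001 × 10190 = 305700000/1001 frames; B emits 30 × 10190 = 305700.
Difference = 305700/1001 frames (≈ 305.3946); B is ahead of A.

305700/1001 frames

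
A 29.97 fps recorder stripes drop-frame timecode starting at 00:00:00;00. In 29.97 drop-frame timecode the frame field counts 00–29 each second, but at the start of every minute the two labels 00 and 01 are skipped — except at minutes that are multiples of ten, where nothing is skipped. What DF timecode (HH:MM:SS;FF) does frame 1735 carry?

Each 10-minute DF block holds 10 × 60 × 30 − 9 × 2 = 17982 frames. 1735 ÷ 17982 → 0 full blocks, remainder 1735.
Within the partial block the first minute is 1800 frames and each further minute 1798, so 0 further minute boundaries passed. Total skipped labels = 18 × 0 + 2 × 0 = 0.
Non-drop label index = 1735 + 0 = 1735; at 30 labels/s that is 00:00:57:25, i.e. DF 00:00:57;25.

00:00:57;25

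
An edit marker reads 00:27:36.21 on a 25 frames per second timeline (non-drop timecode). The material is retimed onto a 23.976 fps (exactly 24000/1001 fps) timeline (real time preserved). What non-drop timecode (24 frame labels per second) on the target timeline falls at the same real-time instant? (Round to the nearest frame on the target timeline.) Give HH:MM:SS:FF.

00:27:35:04

Source frame index: (0×3600 + 27×60 + 36) × 25 + 21 = 41421.
Real time: 41421 / (25) = 41421/25 s.
Target frame: (41421/25) × (24000/1001) = 39764160/1001 ≈ 39724.436 → 39724.
At 24 labels/s: frame 39724 → 00:27:35:04.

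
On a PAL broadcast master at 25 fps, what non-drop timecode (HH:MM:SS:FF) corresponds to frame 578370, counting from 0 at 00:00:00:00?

578370 ÷ 25 = 23134 full seconds, remainder 20 frames.
23134 s = 6 h 25 min 34 s.
Timecode: 06:25:34:20.

06:25:34:20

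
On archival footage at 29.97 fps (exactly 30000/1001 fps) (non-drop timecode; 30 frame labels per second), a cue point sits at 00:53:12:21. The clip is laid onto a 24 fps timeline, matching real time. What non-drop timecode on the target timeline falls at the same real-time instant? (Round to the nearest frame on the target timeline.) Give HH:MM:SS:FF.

Source frame index: (0×3600 + 53×60 + 12) × 30 + 21 = 95781.
Real time: 95781 / (30000/1001) = 31958927/10000 s.
Target frame: (31958927/10000) × (24) = 95876781/1250 ≈ 76701.425 → 76701.
At 24 labels/s: frame 76701 → 00:53:15:21.

00:53:15:21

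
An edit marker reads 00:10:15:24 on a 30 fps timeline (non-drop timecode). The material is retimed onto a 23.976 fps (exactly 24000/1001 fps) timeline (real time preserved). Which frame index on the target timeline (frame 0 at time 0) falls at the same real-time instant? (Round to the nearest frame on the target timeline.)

Source frame index: (0×3600 + 10×60 + 15) × 30 + 24 = 18474.
Real time: 18474 / (30) = 3079/5 s.
Target frame: (3079/5) × (24000/1001) = 14779200/1001 ≈ 14764.436 → 14764.

frame 14764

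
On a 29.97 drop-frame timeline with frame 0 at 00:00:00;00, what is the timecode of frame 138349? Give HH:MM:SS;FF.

01:16:56;07

Each 10-minute DF block holds 10 × 60 × 30 − 9 × 2 = 17982 frames. 138349 ÷ 17982 → 7 full blocks, remainder 12475.
Within the partial block the first minute is 1800 frames and each further minute 1798, so 6 further minute boundaries passed. Total skipped labels = 18 × 7 + 2 × 6 = 138.
Non-drop label index = 138349 + 138 = 138487; at 30 labels/s that is 01:16:56:07, i.e. DF 01:16:56;07.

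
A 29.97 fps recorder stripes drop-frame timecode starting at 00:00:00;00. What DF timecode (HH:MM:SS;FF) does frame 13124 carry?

00:07:17;28

Ten DF minutes hold 17982 frames, so frame 13124 lies in block 0 (frames 0–17981) with 13124 frames into that block.
The block's first minute is 1800 frames and the rest 1798 each; 13124 frames reaches minute 7, so 0 × 18 + 7 × 2 = 14 labels have been skipped so far.
Adding those back, label number 13124 + 14 = 13138 at 30 labels/s is 437 s + 28 f = 0 h 7 min 17 s frame 28, i.e. 00:07:17;28.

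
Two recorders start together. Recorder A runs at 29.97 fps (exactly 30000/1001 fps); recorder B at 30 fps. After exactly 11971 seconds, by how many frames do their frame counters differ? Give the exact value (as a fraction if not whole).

A emits 30000/1001 × 11971 = 359130000/1001 frames; B emits 30 × 11971 = 359130.
Difference = 359130/1001 frames (≈ 358.7712); B is ahead of A.

359130/1001 frames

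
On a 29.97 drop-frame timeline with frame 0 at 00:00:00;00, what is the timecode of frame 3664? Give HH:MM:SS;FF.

Ten DF minutes hold 17982 frames, so frame 3664 lies in block 0 (frames 0–17981) with 3664 frames into that block.
The block's first minute is 1800 frames and the rest 1798 each; 3664 frames reaches minute 2, so 0 × 18 + 2 × 2 = 4 labels have been skipped so far.
Adding those back, label number 3664 + 4 = 3668 at 30 labels/s is 122 s + 8 f = 0 h 2 min 2 s frame 8, i.e. 00:02:02;08.

00:02:02;08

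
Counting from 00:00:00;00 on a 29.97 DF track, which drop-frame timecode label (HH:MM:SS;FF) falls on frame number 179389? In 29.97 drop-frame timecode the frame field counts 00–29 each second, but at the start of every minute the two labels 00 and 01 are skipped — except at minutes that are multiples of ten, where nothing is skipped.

Each 10-minute DF block holds 10 × 60 × 30 − 9 × 2 = 17982 frames. 179389 ÷ 17982 → 9 full blocks, remainder 17551.
Within the partial block the first minute is 1800 frames and each further minute 1798, so 9 further minute boundaries passed. Total skipped labels = 18 × 9 + 2 × 9 = 180.
Non-drop label index = 179389 + 180 = 179569; at 30 labels/s that is 01:39:45:19, i.e. DF 01:39:45;19.

01:39:45;19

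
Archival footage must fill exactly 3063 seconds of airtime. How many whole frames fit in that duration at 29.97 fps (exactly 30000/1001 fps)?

Frames = 3063 × 30000/1001 = 91890000/1001 ≈ 91798.2018.
Complete frames: 91798.

91798 frames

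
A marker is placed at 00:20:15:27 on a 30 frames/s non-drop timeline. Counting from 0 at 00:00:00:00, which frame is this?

Total seconds to the label: (0 × 3600 + 20 × 60 + 15) = 1215.
Frame index = 1215 × 30 + 27 = 36477.

36477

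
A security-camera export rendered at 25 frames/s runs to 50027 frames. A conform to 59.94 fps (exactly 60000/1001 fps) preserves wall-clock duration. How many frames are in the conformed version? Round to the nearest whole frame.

119945 frames

Frames at target rate = 50027 × (60000/1001) / (25) = 120064800/1001 ≈ 119944.855.
Nearest whole frame: 119945.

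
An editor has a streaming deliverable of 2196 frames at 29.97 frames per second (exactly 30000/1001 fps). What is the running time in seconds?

73.2732 seconds

Running time = 2196 / (30000/1001) = 73.2732 s.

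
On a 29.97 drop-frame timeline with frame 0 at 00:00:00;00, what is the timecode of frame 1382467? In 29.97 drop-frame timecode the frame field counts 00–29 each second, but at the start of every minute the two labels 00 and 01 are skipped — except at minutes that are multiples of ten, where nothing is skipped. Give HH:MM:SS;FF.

Each 10-minute DF block holds 10 × 60 × 30 − 9 × 2 = 17982 frames. 1382467 ÷ 17982 → 76 full blocks, remainder 15835.
Within the partial block the first minute is 1800 frames and each further minute 1798, so 8 further minute boundaries passed. Total skipped labels = 18 × 76 + 2 × 8 = 1384.
Non-drop label index = 1382467 + 1384 = 1383851; at 30 labels/s that is 12:48:48:11, i.e. DF 12:48:48;11.

12:48:48;11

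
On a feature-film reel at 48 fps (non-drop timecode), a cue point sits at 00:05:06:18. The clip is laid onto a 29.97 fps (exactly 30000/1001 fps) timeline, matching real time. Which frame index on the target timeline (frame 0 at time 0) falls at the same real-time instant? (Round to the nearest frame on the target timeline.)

frame 9182

Source frame index: (0×3600 + 5×60 + 6) × 48 + 18 = 14706.
Real time: 14706 / (48) = 2451/8 s.
Target frame: (2451/8) × (30000/1001) = 9191250/1001 ≈ 9182.068 → 9182.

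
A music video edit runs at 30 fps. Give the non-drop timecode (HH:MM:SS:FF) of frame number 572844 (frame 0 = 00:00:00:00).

572844 ÷ 30 = 19094 full seconds, remainder 24 frames.
19094 s = 5 h 18 min 14 s.
Timecode: 05:18:14:24.

05:18:14:24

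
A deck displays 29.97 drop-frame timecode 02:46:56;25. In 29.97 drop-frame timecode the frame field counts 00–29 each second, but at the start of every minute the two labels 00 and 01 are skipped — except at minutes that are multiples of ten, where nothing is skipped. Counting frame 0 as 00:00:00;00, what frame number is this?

As if non-drop at 30 labels/s: (2 × 3600 + 46 × 60 + 56) × 30 + 25 = 300505.
Minute boundaries passed: 166; those not divisible by 10: 166 − 16 = 150; dropped labels = 2 × 150 = 300.
Actual frame index = 300505 − 300 = 300205.

300205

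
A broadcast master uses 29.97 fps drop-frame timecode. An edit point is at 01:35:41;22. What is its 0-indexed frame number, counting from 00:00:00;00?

As if non-drop at 30 labels/s: (1 × 3600 + 35 × 60 + 41) × 30 + 22 = 172252.
Minute boundaries passed: 95; those not divisible by 10: 95 − 9 = 86; dropped labels = 2 × 86 = 172.
Actual frame index = 172252 − 172 = 172080.

172080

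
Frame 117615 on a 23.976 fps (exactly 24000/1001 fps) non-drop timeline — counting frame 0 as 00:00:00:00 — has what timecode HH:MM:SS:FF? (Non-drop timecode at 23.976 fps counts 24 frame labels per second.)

01:21:40:15

117615 ÷ 24 = 4900 full seconds, remainder 15 frames.
4900 s = 1 h 21 min 40 s.
Timecode: 01:21:40:15.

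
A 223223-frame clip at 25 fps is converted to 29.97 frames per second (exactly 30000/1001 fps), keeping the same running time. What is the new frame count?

267600 frames

Target frames = source frames × (target rate / source rate) = 223223 × (30000/1001)/(25) = 223223 × 1200/1001 = 267600.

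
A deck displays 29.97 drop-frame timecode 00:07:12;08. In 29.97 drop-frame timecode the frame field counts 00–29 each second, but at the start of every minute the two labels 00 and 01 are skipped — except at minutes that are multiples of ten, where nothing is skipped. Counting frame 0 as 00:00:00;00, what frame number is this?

As if non-drop at 30 labels/s: (0 × 3600 + 7 × 60 + 12) × 30 + 8 = 12968.
Minute boundaries passed: 7; those not divisible by 10: 7 − 0 = 7; dropped labels = 2 × 7 = 14.
Actual frame index = 12968 − 14 = 12954.

12954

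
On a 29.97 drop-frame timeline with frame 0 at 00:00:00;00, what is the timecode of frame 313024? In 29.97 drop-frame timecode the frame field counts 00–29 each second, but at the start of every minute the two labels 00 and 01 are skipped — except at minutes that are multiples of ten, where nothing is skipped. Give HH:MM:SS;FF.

Ten DF minutes hold 17982 frames, so frame 313024 lies in block 17 (frames 305694–323675) with 7330 frames into that block.
The block's first minute is 1800 frames and the rest 1798 each; 7330 frames reaches minute 4, so 17 × 18 + 4 × 2 = 314 labels have been skipped so far.
Adding those back, label number 313024 + 314 = 313338 at 30 labels/s is 10444 s + 18 f = 2 h 54 min 4 s frame 18, i.e. 02:54:04;18.

02:54:04;18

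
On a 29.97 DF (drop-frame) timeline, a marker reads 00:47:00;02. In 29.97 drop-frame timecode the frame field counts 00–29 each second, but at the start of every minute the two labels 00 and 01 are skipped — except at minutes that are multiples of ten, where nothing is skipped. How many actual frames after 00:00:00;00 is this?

84516

Complete 10-minute blocks: 4, each 17982 frames → 71928.
Remaining 7 whole minutes in the current block: 1800 + 6 × 1798 = 12588 frames.
Within the current minute: 0 × 30 + 2 − 2 = 0 (labels ;00/;01 skipped at this minute). Total = 71928 + 12588 + 0 = 84516.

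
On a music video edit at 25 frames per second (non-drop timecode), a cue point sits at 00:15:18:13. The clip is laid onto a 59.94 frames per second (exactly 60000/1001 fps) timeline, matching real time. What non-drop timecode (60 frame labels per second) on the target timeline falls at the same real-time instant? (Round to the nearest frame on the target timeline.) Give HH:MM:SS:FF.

00:15:17:36

Source frame index: (0×3600 + 15×60 + 18) × 25 + 13 = 22963.
Real time: 22963 / (25) = 22963/25 s.
Target frame: (22963/25) × (60000/1001) = 55111200/1001 ≈ 55056.144 → 55056.
At 60 labels/s: frame 55056 → 00:15:17:36.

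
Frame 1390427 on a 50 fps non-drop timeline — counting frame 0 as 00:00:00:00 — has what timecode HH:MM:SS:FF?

07:43:28:27

1390427 ÷ 50 = 27808 full seconds, remainder 27 frames.
27808 s = 7 h 43 min 28 s.
Timecode: 07:43:28:27.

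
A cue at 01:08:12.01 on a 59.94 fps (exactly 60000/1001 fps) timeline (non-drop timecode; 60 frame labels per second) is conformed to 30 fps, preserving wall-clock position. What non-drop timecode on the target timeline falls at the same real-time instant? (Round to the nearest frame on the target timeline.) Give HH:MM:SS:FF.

01:08:16:03

Source frame index: (1×3600 + 8×60 + 12) × 60 + 1 = 245521.
Real time: 245521 / (60000/1001) = 245766521/60000 s.
Target frame: (245766521/60000) × (30) = 245766521/2000 ≈ 122883.261 → 122883.
At 30 labels/s: frame 122883 → 01:08:16:03.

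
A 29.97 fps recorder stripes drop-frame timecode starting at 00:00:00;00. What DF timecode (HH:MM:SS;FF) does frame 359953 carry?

03:20:10;13

Ten DF minutes hold 17982 frames, so frame 359953 lies in block 20 (frames 359640–377621) with 313 frames into that block.
The block's first minute is 1800 frames and the rest 1798 each; 313 frames reaches minute 0, so 20 × 18 + 0 × 2 = 360 labels have been skipped so far.
Adding those back, label number 359953 + 360 = 360313 at 30 labels/s is 12010 s + 13 f = 3 h 20 min 10 s frame 13, i.e. 03:20:10;13.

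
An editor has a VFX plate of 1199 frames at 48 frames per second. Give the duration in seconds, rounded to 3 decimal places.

Running time = 1199 × 1/48 = 1199/48 s ≈ 24.979 s.

24.979 seconds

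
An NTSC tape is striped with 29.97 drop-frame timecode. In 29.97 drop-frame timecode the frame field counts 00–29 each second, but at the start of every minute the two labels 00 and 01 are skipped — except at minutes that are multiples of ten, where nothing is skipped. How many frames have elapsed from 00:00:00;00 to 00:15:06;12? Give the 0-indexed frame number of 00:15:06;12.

27164

Complete 10-minute blocks: 1, each 17982 frames → 17982.
Remaining 5 whole minutes in the current block: 1800 + 4 × 1798 = 8992 frames.
Within the current minute: 6 × 30 + 12 − 2 = 190 (labels ;00/;01 skipped at this minute). Total = 17982 + 8992 + 190 = 27164.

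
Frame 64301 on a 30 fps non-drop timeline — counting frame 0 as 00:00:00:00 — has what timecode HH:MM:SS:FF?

64301 ÷ 30 = 2143 full seconds, remainder 11 frames.
2143 s = 0 h 35 min 43 s.
Timecode: 00:35:43:11.

00:35:43:11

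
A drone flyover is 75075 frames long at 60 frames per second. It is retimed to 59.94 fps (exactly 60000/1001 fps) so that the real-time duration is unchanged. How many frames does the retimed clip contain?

Target frames = source frames × (target rate / source rate) = 75075 × (60000/1001)/(60) = 75075 × 1000/1001 = 75000.

75000 frames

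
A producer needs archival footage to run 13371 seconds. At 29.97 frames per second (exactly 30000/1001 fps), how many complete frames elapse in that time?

Frames = 13371 × 30000/1001 = 401130000/1001 ≈ 400729.2707.
Complete frames: 400729.

400729 frames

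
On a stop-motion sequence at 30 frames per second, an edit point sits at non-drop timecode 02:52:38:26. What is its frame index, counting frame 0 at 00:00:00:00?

Total seconds to the label: (2 × 3600 + 52 × 60 + 38) = 10358.
Frame index = 10358 × 30 + 26 = 310766.

frame 310766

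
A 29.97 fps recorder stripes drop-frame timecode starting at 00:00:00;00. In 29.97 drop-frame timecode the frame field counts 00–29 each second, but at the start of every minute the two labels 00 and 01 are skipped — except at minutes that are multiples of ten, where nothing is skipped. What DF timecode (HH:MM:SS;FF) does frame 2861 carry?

Ten DF minutes hold 17982 frames, so frame 2861 lies in block 0 (frames 0–17981) with 2861 frames into that block.
The block's first minute is 1800 frames and the rest 1798 each; 2861 frames reaches minute 1, so 0 × 18 + 1 × 2 = 2 labels have been skipped so far.
Adding those back, label number 2861 + 2 = 2863 at 30 labels/s is 95 s + 13 f = 0 h 1 min 35 s frame 13, i.e. 00:01:35;13.

00:01:35;13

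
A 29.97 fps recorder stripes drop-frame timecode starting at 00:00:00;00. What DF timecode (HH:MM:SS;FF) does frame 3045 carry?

Each 10-minute DF block holds 10 × 60 × 30 − 9 × 2 = 17982 frames. 3045 ÷ 17982 → 0 full blocks, remainder 3045.
Within the partial block the first minute is 1800 frames and each further minute 1798, so 1 further minute boundary passed. Total skipped labels = 18 × 0 + 2 × 1 = 2.
Non-drop label index = 3045 + 2 = 3047; at 30 labels/s that is 00:01:41:17, i.e. DF 00:01:41;17.

00:01:41;17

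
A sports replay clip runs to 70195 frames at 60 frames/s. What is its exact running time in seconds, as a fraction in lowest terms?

Running time = 70195 ÷ (60) = 70195 × 1/60 = 14039/12 s.

14039/12 seconds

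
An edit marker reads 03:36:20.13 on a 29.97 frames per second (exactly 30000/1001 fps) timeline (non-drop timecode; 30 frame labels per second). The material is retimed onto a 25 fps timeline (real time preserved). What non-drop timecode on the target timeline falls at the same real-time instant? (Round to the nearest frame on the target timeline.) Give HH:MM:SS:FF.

Source frame index: (3×3600 + 36×60 + 20) × 30 + 13 = 389413.
Real time: 389413 / (30000/1001) = 389802413/30000 s.
Target frame: (389802413/30000) × (25) = 389802413/1200 ≈ 324835.344 → 324835.
At 25 labels/s: frame 324835 → 03:36:33:10.

03:36:33:10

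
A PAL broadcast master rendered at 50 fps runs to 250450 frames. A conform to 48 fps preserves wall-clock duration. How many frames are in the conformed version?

Target frames = source frames × (target rate / source rate) = 250450 × (48)/(50) = 250450 × 24/25 = 240432.

240432 frames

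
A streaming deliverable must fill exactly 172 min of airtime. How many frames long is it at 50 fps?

172 min = 10320 s.
Frames = 10320 × 50 = 516000.

516000 frames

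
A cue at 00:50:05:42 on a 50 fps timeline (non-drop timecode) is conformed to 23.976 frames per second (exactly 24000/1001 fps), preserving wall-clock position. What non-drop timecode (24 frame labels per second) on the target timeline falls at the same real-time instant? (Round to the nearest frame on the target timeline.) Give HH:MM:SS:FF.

Source frame index: (0×3600 + 50×60 + 5) × 50 + 42 = 150292.
Real time: 150292 / (50) = 75146/25 s.
Target frame: (75146/25) × (24000/1001) = 72140160/1001 ≈ 72068.092 → 72068.
At 24 labels/s: frame 72068 → 00:50:02:20.

00:50:02:20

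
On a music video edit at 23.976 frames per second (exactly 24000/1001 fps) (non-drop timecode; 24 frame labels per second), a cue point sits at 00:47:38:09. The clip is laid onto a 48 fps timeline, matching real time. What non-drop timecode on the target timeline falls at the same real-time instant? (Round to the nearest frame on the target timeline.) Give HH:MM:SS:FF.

Source frame index: (0×3600 + 47×60 + 38) × 24 + 9 = 68601.
Real time: 68601 / (24000/1001) = 22889867/8000 s.
Target frame: (22889867/8000) × (48) = 68669601/500 ≈ 137339.202 → 137339.
At 48 labels/s: frame 137339 → 00:47:41:11.

00:47:41:11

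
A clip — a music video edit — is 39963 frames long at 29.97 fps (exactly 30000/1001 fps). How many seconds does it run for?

Running time = 39963 / (30000/1001) = 1333.4321 s.

1333.4321 seconds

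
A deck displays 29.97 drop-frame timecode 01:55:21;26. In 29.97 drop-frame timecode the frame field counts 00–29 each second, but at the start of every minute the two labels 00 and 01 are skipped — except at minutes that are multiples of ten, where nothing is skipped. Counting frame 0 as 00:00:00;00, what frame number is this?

207448

As if non-drop at 30 labels/s: (1 × 3600 + 55 × 60 + 21) × 30 + 26 = 207656.
Minute boundaries passed: 115; those not divisible by 10: 115 − 11 = 104; dropped labels = 2 × 104 = 208.
Actual frame index = 207656 − 208 = 207448.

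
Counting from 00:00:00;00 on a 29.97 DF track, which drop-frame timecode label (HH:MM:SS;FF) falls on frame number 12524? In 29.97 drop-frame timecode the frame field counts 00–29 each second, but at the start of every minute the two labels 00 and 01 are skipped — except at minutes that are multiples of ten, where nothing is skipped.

Each 10-minute DF block holds 10 × 60 × 30 − 9 × 2 = 17982 frames. 12524 ÷ 17982 → 0 full blocks, remainder 12524.
Within the partial block the first minute is 1800 frames and each further minute 1798, so 6 further minute boundaries passed. Total skipped labels = 18 × 0 + 2 × 6 = 12.
Non-drop label index = 12524 + 12 = 12536; at 30 labels/s that is 00:06:57:26, i.e. DF 00:06:57;26.

00:06:57;26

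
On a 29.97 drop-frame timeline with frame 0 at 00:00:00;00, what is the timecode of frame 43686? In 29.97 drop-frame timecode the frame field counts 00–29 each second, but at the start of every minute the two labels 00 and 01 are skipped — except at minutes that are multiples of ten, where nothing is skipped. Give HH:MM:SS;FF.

00:24:17;20

Each 10-minute DF block holds 10 × 60 × 30 − 9 × 2 = 17982 frames. 43686 ÷ 17982 → 2 full blocks, remainder 7722.
Within the partial block the first minute is 1800 frames and each further minute 1798, so 4 further minute boundaries passed. Total skipped labels = 18 × 2 + 2 × 4 = 44.
Non-drop label index = 43686 + 44 = 43730; at 30 labels/s that is 00:24:17:20, i.e. DF 00:24:17;20.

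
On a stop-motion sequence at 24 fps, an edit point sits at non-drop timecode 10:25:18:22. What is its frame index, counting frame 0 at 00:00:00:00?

Total seconds to the label: (10 × 3600 + 25 × 60 + 18) = 37518.
Frame index = 37518 × 24 + 22 = 900454.

frame 900454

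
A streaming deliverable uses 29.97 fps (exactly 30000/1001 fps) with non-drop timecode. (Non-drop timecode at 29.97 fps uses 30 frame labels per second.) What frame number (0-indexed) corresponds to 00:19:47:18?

Total seconds to the label: (0 × 3600 + 19 × 60 + 47) = 1187.
Frame index = 1187 × 30 + 18 = 35628.

35628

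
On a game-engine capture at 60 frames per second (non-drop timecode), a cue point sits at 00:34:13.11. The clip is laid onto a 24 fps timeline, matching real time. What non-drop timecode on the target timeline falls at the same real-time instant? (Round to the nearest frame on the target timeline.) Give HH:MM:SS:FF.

Source frame index: (0×3600 + 34×60 + 13) × 60 + 11 = 123191.
Real time: 123191 / (60) = 123191/60 s.
Target frame: (123191/60) × (24) = 246382/5 ≈ 49276.400 → 49276.
At 24 labels/s: frame 49276 → 00:34:13:04.

00:34:13:04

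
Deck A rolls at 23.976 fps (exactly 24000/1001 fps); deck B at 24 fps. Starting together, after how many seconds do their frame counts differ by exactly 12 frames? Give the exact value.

500.5 seconds

The gap grows by |24 − 24000/1001| = 24/1001 frames per second.
Time for a 12-frame gap: 12 ÷ (24/1001) = 500.5 s.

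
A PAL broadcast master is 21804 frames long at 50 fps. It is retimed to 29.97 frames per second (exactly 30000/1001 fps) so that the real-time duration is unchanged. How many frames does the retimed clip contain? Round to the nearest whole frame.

13069 frames

Frames at target rate = 21804 × (30000/1001) / (50) = 13082400/1001 ≈ 13069.331.
Nearest whole frame: 13069.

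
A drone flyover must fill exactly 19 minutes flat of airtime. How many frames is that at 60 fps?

19 min = 1140 s.
Frames = 1140 × 60 = 68400.

68400 frames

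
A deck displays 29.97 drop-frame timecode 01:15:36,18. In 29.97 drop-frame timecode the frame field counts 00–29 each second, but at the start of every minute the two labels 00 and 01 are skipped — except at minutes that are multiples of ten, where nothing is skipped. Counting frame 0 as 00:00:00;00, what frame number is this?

135962

Complete 10-minute blocks: 7, each 17982 frames → 125874.
Remaining 5 whole minutes in the current block: 1800 + 4 × 1798 = 8992 frames.
Within the current minute: 36 × 30 + 18 − 2 = 1096 (labels ;00/;01 skipped at this minute). Total = 125874 + 8992 + 1096 = 135962.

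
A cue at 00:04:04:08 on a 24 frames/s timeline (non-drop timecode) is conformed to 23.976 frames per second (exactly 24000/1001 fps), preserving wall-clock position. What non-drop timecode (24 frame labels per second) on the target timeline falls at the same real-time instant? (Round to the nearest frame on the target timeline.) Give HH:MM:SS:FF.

00:04:04:02

Source frame index: (0×3600 + 4×60 + 4) × 24 + 8 = 5864.
Real time: 5864 / (24) = 733/3 s.
Target frame: (733/3) × (24000/1001) = 5864000/1001 ≈ 5858.142 → 5858.
At 24 labels/s: frame 5858 → 00:04:04:02.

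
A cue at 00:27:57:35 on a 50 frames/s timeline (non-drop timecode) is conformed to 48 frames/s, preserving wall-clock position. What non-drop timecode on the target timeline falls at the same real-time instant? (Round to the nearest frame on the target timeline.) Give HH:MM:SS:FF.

Source frame index: (0×3600 + 27×60 + 57) × 50 + 35 = 83885.
Real time: 83885 / (50) = 16777/10 s.
Target frame: (16777/10) × (48) = 402648/5 ≈ 80529.600 → 80530.
At 48 labels/s: frame 80530 → 00:27:57:34.

00:27:57:34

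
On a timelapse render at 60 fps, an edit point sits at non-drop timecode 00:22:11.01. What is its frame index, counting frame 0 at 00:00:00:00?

79861

Total seconds to the label: (0 × 3600 + 22 × 60 + 11) = 1331.
Frame index = 1331 × 60 + 1 = 79861.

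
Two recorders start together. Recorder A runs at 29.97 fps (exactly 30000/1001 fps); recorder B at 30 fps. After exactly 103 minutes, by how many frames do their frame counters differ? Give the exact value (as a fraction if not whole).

185400/1001 frames

103 min = 6180 s.
A emits 30000/1001 × 6180 = 185400000/1001 frames; B emits 30 × 6180 = 185400.
Difference = 185400/1001 frames (≈ 185.2148); B is ahead of A.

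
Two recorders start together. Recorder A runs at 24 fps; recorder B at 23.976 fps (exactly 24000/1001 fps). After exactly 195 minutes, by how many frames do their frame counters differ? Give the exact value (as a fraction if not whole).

195 min = 11700 s.
A emits 24 × 11700 = 280800 frames; B emits 24000/1001 × 11700 = 21600000/77.
Difference = 21600/77 frames (≈ 280.5195); B is behind A.

21600/77 frames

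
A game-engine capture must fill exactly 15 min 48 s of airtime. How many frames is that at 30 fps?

15 min 48 s = 948 s.
Frames = 948 × 30 = 28440.

28440 frames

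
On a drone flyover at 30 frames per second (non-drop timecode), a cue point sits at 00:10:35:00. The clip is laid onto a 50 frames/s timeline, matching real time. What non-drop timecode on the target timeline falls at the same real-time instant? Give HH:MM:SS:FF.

00:10:35:00

Source frame index: (0×3600 + 10×60 + 35) × 30 + 0 = 19050.
Real time: 19050 / (30) = 635 s.
Target frame: (635) × (50) = 31750.
At 50 labels/s: frame 31750 → 00:10:35:00.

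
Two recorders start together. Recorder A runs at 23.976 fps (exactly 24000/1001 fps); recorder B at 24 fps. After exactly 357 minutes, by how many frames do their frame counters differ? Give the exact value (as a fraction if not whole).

73440/143 frames

357 min = 21420 s.
A emits 24000/1001 × 21420 = 73440000/143 frames; B emits 24 × 21420 = 514080.
Difference = 73440/143 frames (≈ 513.5664); B is ahead of A.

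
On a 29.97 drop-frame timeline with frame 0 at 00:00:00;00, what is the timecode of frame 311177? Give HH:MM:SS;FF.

02:53:02;29

Ten DF minutes hold 17982 frames, so frame 311177 lies in block 17 (frames 305694–323675) with 5483 frames into that block.
The block's first minute is 1800 frames and the rest 1798 each; 5483 frames reaches minute 3, so 17 × 18 + 3 × 2 = 312 labels have been skipped so far.
Adding those back, label number 311177 + 312 = 311489 at 30 labels/s is 10382 s + 29 f = 2 h 53 min 2 s frame 29, i.e. 02:53:02;29.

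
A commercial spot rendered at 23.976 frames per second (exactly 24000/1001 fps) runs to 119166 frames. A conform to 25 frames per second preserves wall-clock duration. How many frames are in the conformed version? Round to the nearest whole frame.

Frames at target rate = 119166 × (25) / (24000/1001) = 19880861/160 ≈ 124255.381.
Nearest whole frame: 124255.

124255 frames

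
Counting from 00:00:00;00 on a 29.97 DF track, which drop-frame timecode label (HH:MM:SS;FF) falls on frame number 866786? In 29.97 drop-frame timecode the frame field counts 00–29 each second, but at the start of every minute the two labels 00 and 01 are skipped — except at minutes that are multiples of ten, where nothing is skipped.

Ten DF minutes hold 17982 frames, so frame 866786 lies in block 48 (frames 863136–881117) with 3650 frames into that block.
The block's first minute is 1800 frames and the rest 1798 each; 3650 frames reaches minute 2, so 48 × 18 + 2 × 2 = 868 labels have been skipped so far.
Adding those back, label number 866786 + 868 = 867654 at 30 labels/s is 28921 s + 24 f = 8 h 2 min 1 s frame 24, i.e. 08:02:01;24.

08:02:01;24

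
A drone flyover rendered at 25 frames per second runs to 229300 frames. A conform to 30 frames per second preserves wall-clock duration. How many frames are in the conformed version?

Target frames = source frames × (target rate / source rate) = 229300 × (30)/(25) = 229300 × 6/5 = 275160.

275160 frames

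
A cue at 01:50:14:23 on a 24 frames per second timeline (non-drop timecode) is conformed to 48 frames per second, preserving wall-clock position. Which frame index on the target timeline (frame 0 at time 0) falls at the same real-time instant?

Source frame index: (1×3600 + 50×60 + 14) × 24 + 23 = 158759.
Real time: 158759 / (24) = 158759/24 s.
Target frame: (158759/24) × (48) = 317518.

frame 317518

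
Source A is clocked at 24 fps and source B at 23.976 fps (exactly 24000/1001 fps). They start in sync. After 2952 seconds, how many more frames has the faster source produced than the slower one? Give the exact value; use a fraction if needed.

70848/1001 frames

A emits 24 × 2952 = 70848 frames; B emits 24000/1001 × 2952 = 70848000/1001.
Difference = 70848/1001 frames (≈ 70.7772); B is behind A.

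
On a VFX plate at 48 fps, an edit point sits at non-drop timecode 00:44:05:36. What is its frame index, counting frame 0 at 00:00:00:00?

frame 126996

Total seconds to the label: (0 × 3600 + 44 × 60 + 5) = 2645.
Frame index = 2645 × 48 + 36 = 126996.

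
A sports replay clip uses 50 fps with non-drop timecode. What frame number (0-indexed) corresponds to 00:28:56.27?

Total seconds to the label: (0 × 3600 + 28 × 60 + 56) = 1736.
Frame index = 1736 × 50 + 27 = 86827.

86827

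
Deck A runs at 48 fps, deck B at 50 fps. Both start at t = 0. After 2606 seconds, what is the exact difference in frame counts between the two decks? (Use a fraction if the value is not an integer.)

5212 frames

A emits 48 × 2606 = 125088 frames; B emits 50 × 2606 = 130300.
Difference = 5212 frames; B is ahead of A.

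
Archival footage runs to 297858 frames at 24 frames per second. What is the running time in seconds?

12410.75 seconds

Running time = 297858 / (24) = 12410.75 s.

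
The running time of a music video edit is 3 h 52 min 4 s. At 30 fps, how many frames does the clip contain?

417720 frames

3 h 52 min 4 s = 13924 s.
Frames = 13924 × 30 = 417720.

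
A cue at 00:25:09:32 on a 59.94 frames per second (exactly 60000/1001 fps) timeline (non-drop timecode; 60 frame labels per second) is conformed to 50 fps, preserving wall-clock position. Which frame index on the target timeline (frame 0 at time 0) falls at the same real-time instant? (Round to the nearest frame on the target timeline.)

Source frame index: (0×3600 + 25×60 + 9) × 60 + 32 = 90572.
Real time: 90572 / (60000/1001) = 22665643/15000 s.
Target frame: (22665643/15000) × (50) = 22665643/300 ≈ 75552.143 → 75552.

frame 75552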